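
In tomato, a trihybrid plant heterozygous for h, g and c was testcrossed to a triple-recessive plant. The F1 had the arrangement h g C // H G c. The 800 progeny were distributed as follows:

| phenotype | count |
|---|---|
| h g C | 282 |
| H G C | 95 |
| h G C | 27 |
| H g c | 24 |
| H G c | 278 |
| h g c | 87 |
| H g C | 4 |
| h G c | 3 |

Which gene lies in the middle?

h

The two rarest classes, H g C and h G c, are the double crossovers. Comparing them with the parentals, only the h allele has switched, so h is the middle locus and the order is g – h – c.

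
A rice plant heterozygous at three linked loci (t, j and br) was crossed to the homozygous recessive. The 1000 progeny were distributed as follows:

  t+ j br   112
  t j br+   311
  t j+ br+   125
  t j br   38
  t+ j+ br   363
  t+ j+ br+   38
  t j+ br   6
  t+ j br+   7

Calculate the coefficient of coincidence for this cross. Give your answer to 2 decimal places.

The two most frequent reciprocal classes, t+ j+ br and t j br+, are the parental types, so the F1 was t+ j+ br / t j br+.
The two rarest classes, t j+ br and t+ j br+, are the double crossovers. Comparing them with the parentals, only the t allele has switched, so t is the middle locus and the order is j – t – br.
j–t: (237 + 13)/1000 = 0.2500; t–br: (76 + 13)/1000 = 0.0890.
Expected DCO frequency = 0.2500 × 0.0890 ≈ 0.02225; observed = 13/1000 ≈ 0.01300.
Coefficient of coincidence = 0.01300/0.02225 ≈ 0.58.

0.58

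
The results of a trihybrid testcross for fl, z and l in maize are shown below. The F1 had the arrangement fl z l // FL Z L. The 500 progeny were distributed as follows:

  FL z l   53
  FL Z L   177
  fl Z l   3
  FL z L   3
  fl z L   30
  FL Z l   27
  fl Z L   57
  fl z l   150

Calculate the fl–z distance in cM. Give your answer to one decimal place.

23.2 cM

The two rarest classes, fl Z l and FL z L, are the double crossovers. Comparing them with the parentals, only the z allele has switched, so z is the middle locus and the order is fl – z – l.
Crossovers in the fl–z interval produce the single-crossover classes FL z l and fl Z L (53 + 57 = 110) plus the double crossovers (6).
RF(fl–z) = (110 + 6) / 500 = 116/500 = 0.2320 → 23.2 cM.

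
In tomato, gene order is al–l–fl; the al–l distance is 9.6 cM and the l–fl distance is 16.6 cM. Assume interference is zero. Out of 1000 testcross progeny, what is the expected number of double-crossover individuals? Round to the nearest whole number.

Map distances give recombination frequencies of 0.096 and 0.166 for the two intervals.
With no interference, expected double-crossover frequency = 0.096 × 0.166 = 0.01594.
Expected number = 0.01594 × 1000 = 15.94 ≈ 16.

16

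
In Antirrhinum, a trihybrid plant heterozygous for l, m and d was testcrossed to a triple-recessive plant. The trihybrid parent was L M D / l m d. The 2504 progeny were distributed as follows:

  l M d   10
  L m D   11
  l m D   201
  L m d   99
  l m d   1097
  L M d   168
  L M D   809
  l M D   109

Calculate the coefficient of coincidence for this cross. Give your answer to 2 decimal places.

0.59

The two rarest classes, L m D and l M d, are the double crossovers. Comparing them with the parentals, only the m allele has switched, so m is the middle locus and the order is d – m – l.
d–m: (369 + 21)/2504 = 0.1558; m–l: (208 + 21)/2504 = 0.0915.
Expected DCO frequency = 0.1558 × 0.0915 ≈ 0.01426; observed = 21/2504 ≈ 0.00839.
Coefficient of coincidence = 0.00839/0.01426 ≈ 0.59.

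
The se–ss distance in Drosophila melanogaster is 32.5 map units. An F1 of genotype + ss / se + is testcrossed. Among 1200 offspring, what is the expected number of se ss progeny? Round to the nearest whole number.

A map distance of 32.5 map units corresponds to a recombination frequency of 0.325.
The F1 is + ss / se +, so se ss is a recombinant gamete class with expected frequency r/2 = 0.325/2 = 0.1625.
Expected number = 0.1625 × 1200 = 195.00 ≈ 195.

195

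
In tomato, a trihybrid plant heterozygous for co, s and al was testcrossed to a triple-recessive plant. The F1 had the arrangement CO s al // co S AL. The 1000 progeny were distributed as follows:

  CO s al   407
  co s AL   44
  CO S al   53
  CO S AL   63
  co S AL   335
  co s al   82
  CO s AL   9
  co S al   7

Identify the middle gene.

The two rarest classes, CO s AL and co S al, are the double crossovers. Comparing them with the parentals, only the al allele has switched, so al is the middle locus and the order is co – al – s.

al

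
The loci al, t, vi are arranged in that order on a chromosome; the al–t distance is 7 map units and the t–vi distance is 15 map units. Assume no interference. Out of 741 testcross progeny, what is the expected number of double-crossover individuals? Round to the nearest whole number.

8

Map distances give recombination frequencies of 0.070 and 0.150 for the two intervals.
With no interference, expected double-crossover frequency = 0.070 × 0.150 = 0.01050.
Expected number = 0.01050 × 741 = 7.78 ≈ 8.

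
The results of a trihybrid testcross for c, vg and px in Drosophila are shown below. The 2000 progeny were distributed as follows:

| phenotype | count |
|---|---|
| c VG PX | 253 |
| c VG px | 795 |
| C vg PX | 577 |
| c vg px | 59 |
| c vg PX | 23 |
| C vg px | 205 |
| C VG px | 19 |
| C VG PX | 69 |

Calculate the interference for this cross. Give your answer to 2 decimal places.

0.01

The two most frequent reciprocal classes, C vg PX and c VG px, are the parental types, so the F1 was C vg PX / c VG px.
The two rarest classes, c vg PX and C VG px, are the double crossovers. Comparing them with the parentals, only the c allele has switched, so c is the middle locus and the order is px – c – vg.
px–c: (458 + 42)/2000 = 0.2500; c–vg: (128 + 42)/2000 = 0.0850.
Expected DCO frequency = 0.2500 × 0.0850 ≈ 0.02125; observed = 42/2000 ≈ 0.02100.
Coefficient of coincidence = 0.02100/0.02125 ≈ 0.99; interference = 1 − 0.99 = 0.01.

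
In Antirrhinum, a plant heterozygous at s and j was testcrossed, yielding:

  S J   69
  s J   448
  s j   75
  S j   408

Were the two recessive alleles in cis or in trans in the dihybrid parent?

The two most frequent classes are S j (408) and s J (448); these are the parental (non-recombinant) types.
So the F1 carried S j on one chromosome and s J on the other — the recessive alleles are on opposite chromosomes (trans / repulsion).

trans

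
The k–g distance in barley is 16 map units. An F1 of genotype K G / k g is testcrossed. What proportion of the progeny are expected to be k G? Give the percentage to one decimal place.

8.0%

A map distance of 16 map units corresponds to a recombination frequency of 0.160.
The F1 is K G / k g, so k G is a recombinant gamete class with expected frequency r/2 = 0.160/2 = 0.0800.
That is 0.0800 = 8.0% of the progeny.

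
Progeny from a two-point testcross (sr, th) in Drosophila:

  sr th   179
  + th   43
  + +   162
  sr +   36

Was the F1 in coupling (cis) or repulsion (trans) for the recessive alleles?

cis

The two most frequent classes are + + (162) and sr th (179); these are the parental (non-recombinant) types.
So the F1 carried + + on one chromosome and sr th on the other — the recessive alleles are on the same chromosome (cis / coupling).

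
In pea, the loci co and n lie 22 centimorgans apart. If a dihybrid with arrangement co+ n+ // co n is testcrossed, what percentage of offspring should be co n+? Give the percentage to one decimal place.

A map distance of 22 centimorgans corresponds to a recombination frequency of 0.220.
The F1 is co+ n+ / co n, so co n+ is a recombinant gamete class with expected frequency r/2 = 0.220/2 = 0.1100.
That is 0.1100 = 11.0% of the progeny.

11.0%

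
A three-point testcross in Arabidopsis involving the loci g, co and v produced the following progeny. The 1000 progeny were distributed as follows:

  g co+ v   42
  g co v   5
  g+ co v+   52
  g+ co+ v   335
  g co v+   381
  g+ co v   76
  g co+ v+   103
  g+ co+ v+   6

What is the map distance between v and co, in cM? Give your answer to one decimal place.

The two most frequent reciprocal classes, g+ co+ v and g co v+, are the parental types, so the F1 was g+ co+ v / g co v+.
The two rarest classes, g+ co+ v+ and g co v, are the double crossovers. Comparing them with the parentals, only the v allele has switched, so v is the middle locus and the order is co – v – g.
Crossovers in the co–v interval produce the single-crossover classes g+ co v and g co+ v+ (76 + 103 = 179) plus the double crossovers (11).
RF(co–v) = (179 + 11) / 1000 = 190/1000 = 0.1900 → 19.0 cM.

19.0 cM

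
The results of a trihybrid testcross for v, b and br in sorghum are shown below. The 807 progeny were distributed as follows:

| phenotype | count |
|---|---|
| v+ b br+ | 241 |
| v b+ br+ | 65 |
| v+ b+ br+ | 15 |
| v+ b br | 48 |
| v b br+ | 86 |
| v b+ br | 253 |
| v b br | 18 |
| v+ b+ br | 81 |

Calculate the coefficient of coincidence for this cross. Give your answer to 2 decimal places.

The two most frequent reciprocal classes, v b+ br and v+ b br+, are the parental types, so the F1 was v b+ br / v+ b br+.
The two rarest classes, v b br and v+ b+ br+, are the double crossovers. Comparing them with the parentals, only the b allele has switched, so b is the middle locus and the order is br – b – v.
br–b: (113 + 33)/807 = 0.1809; b–v: (167 + 33)/807 = 0.2478.
Expected DCO frequency = 0.1809 × 0.2478 ≈ 0.04483; observed = 33/807 ≈ 0.04089.
Coefficient of coincidence = 0.04089/0.04483 ≈ 0.91.

0.91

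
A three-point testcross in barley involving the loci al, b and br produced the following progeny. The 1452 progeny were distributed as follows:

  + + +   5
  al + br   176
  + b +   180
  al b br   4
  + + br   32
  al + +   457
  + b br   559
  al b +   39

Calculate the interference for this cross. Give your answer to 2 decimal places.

0.55

The two most frequent reciprocal classes, + b br and al + +, are the parental types, so the F1 was + b br / al + +.
The two rarest classes, al b br and + + +, are the double crossovers. Comparing them with the parentals, only the al allele has switched, so al is the middle locus and the order is b – al – br.
b–al: (71 + 9)/1452 = 0.0551; al–br: (356 + 9)/1452 = 0.2514.
Expected DCO frequency = 0.0551 × 0.2514 ≈ 0.01385; observed = 9/1452 ≈ 0.00620.
Coefficient of coincidence = 0.00620/0.01385 ≈ 0.45; interference = 1 − 0.45 = 0.55.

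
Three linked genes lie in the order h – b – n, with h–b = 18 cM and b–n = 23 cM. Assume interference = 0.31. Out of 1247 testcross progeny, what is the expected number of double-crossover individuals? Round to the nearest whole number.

Map distances give recombination frequencies of 0.180 and 0.230 for the two intervals.
With interference 0.31 (so coincidence = 0.69), expected double-crossover frequency = 0.180 × 0.230 × 0.69 = 0.02857.
Expected number = 0.02857 × 1247 = 35.62 ≈ 36.

36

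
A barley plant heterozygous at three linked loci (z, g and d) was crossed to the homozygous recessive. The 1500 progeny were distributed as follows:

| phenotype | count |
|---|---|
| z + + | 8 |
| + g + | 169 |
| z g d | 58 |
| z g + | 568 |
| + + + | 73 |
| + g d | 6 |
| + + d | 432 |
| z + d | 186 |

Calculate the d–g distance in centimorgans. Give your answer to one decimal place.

9.7 centimorgans

The two most frequent reciprocal classes, z g + and + + d, are the parental types, so the F1 was z g + / + + d.
The two rarest classes, z + + and + g d, are the double crossovers. Comparing them with the parentals, only the g allele has switched, so g is the middle locus and the order is d – g – z.
Crossovers in the d–g interval produce the single-crossover classes z g d and + + + (58 + 73 = 131) plus the double crossovers (14).
RF(d–g) = (131 + 14) / 1500 = 145/1500 = 0.0967 → 9.7 centimorgans.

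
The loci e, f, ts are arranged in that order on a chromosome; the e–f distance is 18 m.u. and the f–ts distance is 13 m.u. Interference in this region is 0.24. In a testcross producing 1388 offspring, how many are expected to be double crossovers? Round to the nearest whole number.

Map distances give recombination frequencies of 0.180 and 0.130 for the two intervals.
With interference 0.24 (so coincidence = 0.76), expected double-crossover frequency = 0.180 × 0.130 × 0.76 = 0.01778.
Expected number = 0.01778 × 1388 = 24.68 ≈ 25.

25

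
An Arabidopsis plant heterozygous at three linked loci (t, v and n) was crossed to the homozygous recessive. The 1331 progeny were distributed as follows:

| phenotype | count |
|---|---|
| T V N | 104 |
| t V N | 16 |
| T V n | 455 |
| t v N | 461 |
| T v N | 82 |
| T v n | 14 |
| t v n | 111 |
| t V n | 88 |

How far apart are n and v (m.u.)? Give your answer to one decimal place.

18.4 m.u.

The two most frequent reciprocal classes, t v N and T V n, are the parental types, so the F1 was t v N / T V n.
The two rarest classes, t V N and T v n, are the double crossovers. Comparing them with the parentals, only the v allele has switched, so v is the middle locus and the order is n – v – t.
Crossovers in the n–v interval produce the single-crossover classes t v n and T V N (111 + 104 = 215) plus the double crossovers (30).
RF(n–v) = (215 + 30) / 1331 = 245/1331 = 0.1841 → 18.4 m.u.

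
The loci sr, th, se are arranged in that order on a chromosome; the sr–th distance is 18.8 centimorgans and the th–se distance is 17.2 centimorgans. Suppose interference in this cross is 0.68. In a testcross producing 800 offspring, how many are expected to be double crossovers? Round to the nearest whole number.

Map distances give recombination frequencies of 0.188 and 0.172 for the two intervals.
With interference 0.68 (so coincidence = 0.32), expected double-crossover frequency = 0.188 × 0.172 × 0.32 = 0.01035.
Expected number = 0.01035 × 800 = 8.28 ≈ 8.

8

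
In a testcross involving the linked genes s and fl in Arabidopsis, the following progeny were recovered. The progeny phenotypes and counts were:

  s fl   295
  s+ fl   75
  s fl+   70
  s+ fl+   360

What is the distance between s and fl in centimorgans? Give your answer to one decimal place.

The two most frequent classes, s+ fl+ (360) and s fl (295), are the parental types, so the F1 was s+ fl+ / s fl.
The recombinant classes are s+ fl and s fl+: 75 + 70 = 145.
Recombination frequency = 145/800 = 0.1812 ≈ 18.1%, i.e. 18.1 centimorgans.

18.1 centimorgans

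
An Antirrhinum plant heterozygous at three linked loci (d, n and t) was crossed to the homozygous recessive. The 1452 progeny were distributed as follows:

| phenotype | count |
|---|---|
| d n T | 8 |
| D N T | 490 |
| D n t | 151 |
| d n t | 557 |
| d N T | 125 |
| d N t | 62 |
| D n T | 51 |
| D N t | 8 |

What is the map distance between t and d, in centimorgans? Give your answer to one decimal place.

The two most frequent reciprocal classes, D N T and d n t, are the parental types, so the F1 was D N T / d n t.
The two rarest classes, D N t and d n T, are the double crossovers. Comparing them with the parentals, only the t allele has switched, so t is the middle locus and the order is n – t – d.
Crossovers in the t–d interval produce the single-crossover classes d N T and D n t (125 + 151 = 276) plus the double crossovers (16).
RF(t–d) = (276 + 16) / 1452 = 292/1452 = 0.2011 → 20.1 centimorgans.

20.1 centimorgans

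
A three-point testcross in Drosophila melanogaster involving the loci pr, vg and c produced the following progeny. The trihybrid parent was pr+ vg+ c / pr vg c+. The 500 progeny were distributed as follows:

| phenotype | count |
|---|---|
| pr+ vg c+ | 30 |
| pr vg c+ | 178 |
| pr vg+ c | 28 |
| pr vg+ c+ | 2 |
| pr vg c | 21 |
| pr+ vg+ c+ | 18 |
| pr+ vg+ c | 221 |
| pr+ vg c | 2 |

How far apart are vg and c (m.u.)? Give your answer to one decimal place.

The two rarest classes, pr+ vg c and pr vg+ c+, are the double crossovers. Comparing them with the parentals, only the vg allele has switched, so vg is the middle locus and the order is c – vg – pr.
Crossovers in the c–vg interval produce the single-crossover classes pr+ vg+ c+ and pr vg c (18 + 21 = 39) plus the double crossovers (4).
RF(c–vg) = (39 + 4) / 500 = 43/500 = 0.0860 → 8.6 m.u.

8.6 m.u.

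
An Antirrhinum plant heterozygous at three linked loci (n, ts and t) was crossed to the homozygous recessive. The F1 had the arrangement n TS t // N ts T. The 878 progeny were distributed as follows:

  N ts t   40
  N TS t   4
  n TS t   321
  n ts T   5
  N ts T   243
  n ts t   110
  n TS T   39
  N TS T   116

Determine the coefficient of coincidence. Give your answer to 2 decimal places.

The two rarest classes, N TS t and n ts T, are the double crossovers. Comparing them with the parentals, only the n allele has switched, so n is the middle locus and the order is ts – n – t.
ts–n: (226 + 9)/878 = 0.2677; n–t: (79 + 9)/878 = 0.1002.
Expected DCO frequency = 0.2677 × 0.1002 ≈ 0.02682; observed = 9/878 ≈ 0.01025.
Coefficient of coincidence = 0.01025/0.02682 ≈ 0.38.

0.38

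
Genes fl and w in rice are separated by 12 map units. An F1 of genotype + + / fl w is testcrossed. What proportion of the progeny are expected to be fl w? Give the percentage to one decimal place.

A map distance of 12 map units corresponds to a recombination frequency of 0.120.
The F1 is + + / fl w, so fl w is a parental gamete class with expected frequency (1 − r)/2 = 0.880/2 = 0.4400.
That is 0.4400 = 44.0% of the progeny.

44.0%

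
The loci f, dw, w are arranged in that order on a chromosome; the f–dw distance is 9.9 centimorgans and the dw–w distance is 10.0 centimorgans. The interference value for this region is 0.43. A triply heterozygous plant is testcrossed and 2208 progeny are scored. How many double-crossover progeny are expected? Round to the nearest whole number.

Map distances give recombination frequencies of 0.099 and 0.100 for the two intervals.
With interference 0.43 (so coincidence = 0.57), expected double-crossover frequency = 0.099 × 0.100 × 0.57 = 0.00564.
Expected number = 0.00564 × 2208 = 12.46 ≈ 12.

12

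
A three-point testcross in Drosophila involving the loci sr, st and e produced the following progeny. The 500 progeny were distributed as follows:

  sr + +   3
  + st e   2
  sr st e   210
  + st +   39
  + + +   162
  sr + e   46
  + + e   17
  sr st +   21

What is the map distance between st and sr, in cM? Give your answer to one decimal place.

The two most frequent reciprocal classes, + + + and sr st e, are the parental types, so the F1 was + + + / sr st e.
The two rarest classes, sr + + and + st e, are the double crossovers. Comparing them with the parentals, only the sr allele has switched, so sr is the middle locus and the order is e – sr – st.
Crossovers in the sr–st interval produce the single-crossover classes + st + and sr + e (39 + 46 = 85) plus the double crossovers (5).
RF(sr–st) = (85 + 5) / 500 = 90/500 = 0.1800 → 18.0 cM.

18.0 cM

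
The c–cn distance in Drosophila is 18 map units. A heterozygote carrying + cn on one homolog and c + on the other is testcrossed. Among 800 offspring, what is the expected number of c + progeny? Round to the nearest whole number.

328

A map distance of 18 map units corresponds to a recombination frequency of 0.180.
The F1 is + cn / c +, so c + is a parental gamete class with expected frequency (1 − r)/2 = 0.820/2 = 0.4100.
Expected number = 0.4100 × 800 = 328.00 ≈ 328.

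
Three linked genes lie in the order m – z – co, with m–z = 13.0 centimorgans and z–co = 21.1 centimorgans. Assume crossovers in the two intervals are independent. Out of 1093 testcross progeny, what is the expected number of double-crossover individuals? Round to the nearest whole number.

Map distances give recombination frequencies of 0.130 and 0.211 for the two intervals.
With no interference, expected double-crossover frequency = 0.130 × 0.211 = 0.02743.
Expected number = 0.02743 × 1093 = 29.98 ≈ 30.

30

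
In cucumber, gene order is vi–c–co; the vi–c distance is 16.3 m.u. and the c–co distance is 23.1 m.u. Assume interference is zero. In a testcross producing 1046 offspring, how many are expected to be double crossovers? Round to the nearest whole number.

Map distances give recombination frequencies of 0.163 and 0.231 for the two intervals.
With no interference, expected double-crossover frequency = 0.163 × 0.231 = 0.03765.
Expected number = 0.03765 × 1046 = 39.39 ≈ 39.

39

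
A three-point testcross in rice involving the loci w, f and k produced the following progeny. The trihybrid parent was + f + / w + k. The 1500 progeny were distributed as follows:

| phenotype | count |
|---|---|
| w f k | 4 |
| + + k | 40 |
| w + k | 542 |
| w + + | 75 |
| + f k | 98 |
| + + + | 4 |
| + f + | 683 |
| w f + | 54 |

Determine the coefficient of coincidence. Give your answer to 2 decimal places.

The two rarest classes, + + + and w f k, are the double crossovers. Comparing them with the parentals, only the f allele has switched, so f is the middle locus and the order is w – f – k.
w–f: (94 + 8)/1500 = 0.0680; f–k: (173 + 8)/1500 = 0.1207.
Expected DCO frequency = 0.0680 × 0.1207 ≈ 0.00821; observed = 8/1500 ≈ 0.00533.
Coefficient of coincidence = 0.00533/0.00821 ≈ 0.65.

0.65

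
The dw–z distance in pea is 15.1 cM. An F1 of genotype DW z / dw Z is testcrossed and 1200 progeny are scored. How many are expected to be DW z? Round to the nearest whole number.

509

A map distance of 15.1 cM corresponds to a recombination frequency of 0.151.
The F1 is DW z / dw Z, so DW z is a parental gamete class with expected frequency (1 − r)/2 = 0.849/2 = 0.4245.
Expected number = 0.4245 × 1200 = 509.40 ≈ 509.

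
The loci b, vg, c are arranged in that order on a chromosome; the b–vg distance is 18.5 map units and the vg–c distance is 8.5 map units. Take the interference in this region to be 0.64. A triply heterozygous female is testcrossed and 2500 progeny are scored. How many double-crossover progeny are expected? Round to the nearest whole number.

Map distances give recombination frequencies of 0.185 and 0.085 for the two intervals.
With interference 0.64 (so coincidence = 0.36), expected double-crossover frequency = 0.185 × 0.085 × 0.36 = 0.00566.
Expected number = 0.00566 × 2500 = 14.15 ≈ 14.

14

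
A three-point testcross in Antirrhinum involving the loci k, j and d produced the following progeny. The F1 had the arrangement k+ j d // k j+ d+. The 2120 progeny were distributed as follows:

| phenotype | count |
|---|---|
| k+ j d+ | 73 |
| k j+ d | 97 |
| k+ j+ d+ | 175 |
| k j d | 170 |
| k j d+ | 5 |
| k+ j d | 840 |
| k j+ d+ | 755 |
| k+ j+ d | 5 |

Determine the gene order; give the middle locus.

The two rarest classes, k+ j+ d and k j d+, are the double crossovers. Comparing them with the parentals, only the j allele has switched, so j is the middle locus and the order is k – j – d.

j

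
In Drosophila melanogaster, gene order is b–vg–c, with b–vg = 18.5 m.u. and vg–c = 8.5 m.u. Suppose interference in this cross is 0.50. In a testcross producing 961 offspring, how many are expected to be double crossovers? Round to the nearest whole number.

8

Map distances give recombination frequencies of 0.185 and 0.085 for the two intervals.
With interference 0.50 (so coincidence = 0.50), expected double-crossover frequency = 0.185 × 0.085 × 0.50 = 0.00786.
Expected number = 0.00786 × 961 = 7.56 ≈ 8.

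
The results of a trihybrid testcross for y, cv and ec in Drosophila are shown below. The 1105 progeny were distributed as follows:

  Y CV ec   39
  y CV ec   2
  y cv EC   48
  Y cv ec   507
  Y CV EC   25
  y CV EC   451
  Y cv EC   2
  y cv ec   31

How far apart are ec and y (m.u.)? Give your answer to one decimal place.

5.4 m.u.

The two most frequent reciprocal classes, y CV EC and Y cv ec, are the parental types, so the F1 was y CV EC / Y cv ec.
The two rarest classes, y CV ec and Y cv EC, are the double crossovers. Comparing them with the parentals, only the ec allele has switched, so ec is the middle locus and the order is y – ec – cv.
Crossovers in the y–ec interval produce the single-crossover classes Y CV EC and y cv ec (25 + 31 = 56) plus the double crossovers (4).
RF(y–ec) = (56 + 4) / 1105 = 60/1105 = 0.0543 → 5.4 m.u.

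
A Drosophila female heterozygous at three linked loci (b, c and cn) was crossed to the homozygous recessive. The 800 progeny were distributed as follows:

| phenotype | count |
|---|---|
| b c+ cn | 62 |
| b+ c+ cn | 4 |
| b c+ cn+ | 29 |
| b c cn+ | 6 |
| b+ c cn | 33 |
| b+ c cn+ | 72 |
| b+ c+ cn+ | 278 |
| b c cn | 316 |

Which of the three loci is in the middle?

cn

The two most frequent reciprocal classes, b+ c+ cn+ and b c cn, are the parental types, so the F1 was b+ c+ cn+ / b c cn.
The two rarest classes, b+ c+ cn and b c cn+, are the double crossovers. Comparing them with the parentals, only the cn allele has switched, so cn is the middle locus and the order is c – cn – b.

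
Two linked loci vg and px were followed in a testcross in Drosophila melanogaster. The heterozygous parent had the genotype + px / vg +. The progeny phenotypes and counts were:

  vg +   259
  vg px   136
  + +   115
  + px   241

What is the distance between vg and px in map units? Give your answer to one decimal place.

33.4 map units

The recombinant classes are + + and vg px: 115 + 136 = 251.
Recombination frequency = 251/751 = 0.3342 ≈ 33.4%, i.e. 33.4 map units.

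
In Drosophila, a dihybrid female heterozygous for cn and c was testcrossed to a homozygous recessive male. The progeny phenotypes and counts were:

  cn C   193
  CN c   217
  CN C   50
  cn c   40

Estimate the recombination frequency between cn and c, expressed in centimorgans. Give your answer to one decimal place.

The two most frequent classes, CN c (217) and cn C (193), are the parental types, so the F1 was CN c / cn C.
The recombinant classes are CN C and cn c: 50 + 40 = 90.
Recombination frequency = 90/500 = 0.1800 ≈ 18.0%, i.e. 18.0 centimorgans.

18.0 centimorgans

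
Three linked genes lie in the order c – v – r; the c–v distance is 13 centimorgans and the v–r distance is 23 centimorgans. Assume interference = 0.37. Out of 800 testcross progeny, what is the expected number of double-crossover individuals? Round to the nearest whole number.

Map distances give recombination frequencies of 0.130 and 0.230 for the two intervals.
With interference 0.37 (so coincidence = 0.63), expected double-crossover frequency = 0.130 × 0.230 × 0.63 = 0.01884.
Expected number = 0.01884 × 800 = 15.07 ≈ 15.

15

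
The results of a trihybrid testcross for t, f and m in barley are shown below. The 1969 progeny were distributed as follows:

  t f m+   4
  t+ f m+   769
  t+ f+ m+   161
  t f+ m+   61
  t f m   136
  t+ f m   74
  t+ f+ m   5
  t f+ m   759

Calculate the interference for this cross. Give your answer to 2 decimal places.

The two most frequent reciprocal classes, t+ f m+ and t f+ m, are the parental types, so the F1 was t+ f m+ / t f+ m.
The two rarest classes, t f m+ and t+ f+ m, are the double crossovers. Comparing them with the parentals, only the t allele has switched, so t is the middle locus and the order is f – t – m.
f–t: (297 + 9)/1969 = 0.1554; t–m: (135 + 9)/1969 = 0.0731.
Expected DCO frequency = 0.1554 × 0.0731 ≈ 0.01136; observed = 9/1969 ≈ 0.00457.
Coefficient of coincidence = 0.00457/0.01136 ≈ 0.40; interference = 1 − 0.40 = 0.60.

0.60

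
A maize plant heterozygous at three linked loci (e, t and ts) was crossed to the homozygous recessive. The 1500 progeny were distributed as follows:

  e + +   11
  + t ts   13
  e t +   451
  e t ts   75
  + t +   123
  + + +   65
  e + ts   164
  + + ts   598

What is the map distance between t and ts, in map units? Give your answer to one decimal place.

The two most frequent reciprocal classes, e t + and + + ts, are the parental types, so the F1 was e t + / + + ts.
The two rarest classes, e + + and + t ts, are the double crossovers. Comparing them with the parentals, only the t allele has switched, so t is the middle locus and the order is ts – t – e.
Crossovers in the ts–t interval produce the single-crossover classes e t ts and + + + (75 + 65 = 140) plus the double crossovers (24).
RF(ts–t) = (140 + 24) / 1500 = 164/1500 = 0.1093 → 10.9 map units.

10.9 map units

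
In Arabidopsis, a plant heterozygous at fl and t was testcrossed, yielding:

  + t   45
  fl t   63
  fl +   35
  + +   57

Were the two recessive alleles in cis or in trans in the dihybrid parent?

cis

The two most frequent classes are + + (57) and fl t (63); these are the parental (non-recombinant) types.
So the F1 carried + + on one chromosome and fl t on the other — the recessive alleles are on the same chromosome (cis / coupling).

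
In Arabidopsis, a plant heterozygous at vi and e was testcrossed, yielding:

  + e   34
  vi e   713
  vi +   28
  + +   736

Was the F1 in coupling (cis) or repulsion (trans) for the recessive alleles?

The two most frequent classes are + + (736) and vi e (713); these are the parental (non-recombinant) types.
So the F1 carried + + on one chromosome and vi e on the other — the recessive alleles are on the same chromosome (cis / coupling).

cis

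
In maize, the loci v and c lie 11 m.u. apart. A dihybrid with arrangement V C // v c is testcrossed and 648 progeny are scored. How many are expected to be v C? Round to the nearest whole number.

A map distance of 11 m.u. corresponds to a recombination frequency of 0.110.
The F1 is V C / v c, so v C is a recombinant gamete class with expected frequency r/2 = 0.110/2 = 0.0550.
Expected number = 0.0550 × 648 = 35.64 ≈ 36.

36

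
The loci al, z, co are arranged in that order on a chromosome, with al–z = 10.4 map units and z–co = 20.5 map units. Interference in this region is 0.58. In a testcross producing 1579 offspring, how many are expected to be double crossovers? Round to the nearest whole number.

Map distances give recombination frequencies of 0.104 and 0.205 for the two intervals.
With interference 0.58 (so coincidence = 0.42), expected double-crossover frequency = 0.104 × 0.205 × 0.42 = 0.00895.
Expected number = 0.00895 × 1579 = 14.14 ≈ 14.

14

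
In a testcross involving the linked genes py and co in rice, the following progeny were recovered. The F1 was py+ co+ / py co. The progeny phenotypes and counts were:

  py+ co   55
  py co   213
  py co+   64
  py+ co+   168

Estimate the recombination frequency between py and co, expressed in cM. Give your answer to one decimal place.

The recombinant classes are py+ co and py co+: 55 + 64 = 119.
Recombination frequency = 119/500 = 0.2380 ≈ 23.8%, i.e. 23.8 cM.

23.8 cM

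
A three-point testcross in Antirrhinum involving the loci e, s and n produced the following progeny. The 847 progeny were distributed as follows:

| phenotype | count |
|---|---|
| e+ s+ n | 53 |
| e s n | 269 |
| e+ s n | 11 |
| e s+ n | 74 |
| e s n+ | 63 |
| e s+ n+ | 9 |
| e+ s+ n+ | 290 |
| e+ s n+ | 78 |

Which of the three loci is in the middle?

The two most frequent reciprocal classes, e s n and e+ s+ n+, are the parental types, so the F1 was e s n / e+ s+ n+.
The two rarest classes, e+ s n and e s+ n+, are the double crossovers. Comparing them with the parentals, only the e allele has switched, so e is the middle locus and the order is s – e – n.

e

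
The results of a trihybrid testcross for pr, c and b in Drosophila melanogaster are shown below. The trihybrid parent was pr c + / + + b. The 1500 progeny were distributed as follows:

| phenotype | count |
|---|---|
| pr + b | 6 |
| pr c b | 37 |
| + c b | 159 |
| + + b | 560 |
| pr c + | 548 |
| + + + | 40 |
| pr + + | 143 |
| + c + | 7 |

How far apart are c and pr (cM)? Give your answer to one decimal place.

21.0 cM

The two rarest classes, + c + and pr + b, are the double crossovers. Comparing them with the parentals, only the pr allele has switched, so pr is the middle locus and the order is c – pr – b.
Crossovers in the c–pr interval produce the single-crossover classes pr + + and + c b (143 + 159 = 302) plus the double crossovers (13).
RF(c–pr) = (302 + 13) / 1500 = 315/1500 = 0.2100 → 21.0 cM.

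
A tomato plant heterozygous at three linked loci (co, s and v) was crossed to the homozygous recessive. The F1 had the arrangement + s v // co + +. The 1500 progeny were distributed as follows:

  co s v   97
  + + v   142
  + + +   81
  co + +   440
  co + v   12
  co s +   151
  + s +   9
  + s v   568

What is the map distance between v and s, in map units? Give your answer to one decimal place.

The two rarest classes, + s + and co + v, are the double crossovers. Comparing them with the parentals, only the v allele has switched, so v is the middle locus and the order is s – v – co.
Crossovers in the s–v interval produce the single-crossover classes + + v and co s + (142 + 151 = 293) plus the double crossovers (21).
RF(s–v) = (293 + 21) / 1500 = 314/1500 = 0.2093 → 20.9 map units.

20.9 map units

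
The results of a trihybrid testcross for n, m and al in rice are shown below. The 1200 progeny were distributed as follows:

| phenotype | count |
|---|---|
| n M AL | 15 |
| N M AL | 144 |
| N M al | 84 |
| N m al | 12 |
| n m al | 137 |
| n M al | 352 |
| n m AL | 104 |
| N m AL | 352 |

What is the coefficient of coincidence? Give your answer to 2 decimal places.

The two most frequent reciprocal classes, N m AL and n M al, are the parental types, so the F1 was N m AL / n M al.
The two rarest classes, N m al and n M AL, are the double crossovers. Comparing them with the parentals, only the al allele has switched, so al is the middle locus and the order is n – al – m.
n–al: (188 + 27)/1200 = 0.1792; al–m: (281 + 27)/1200 = 0.2567.
Expected DCO frequency = 0.1792 × 0.2567 ≈ 0.04600; observed = 27/1200 ≈ 0.02250.
Coefficient of coincidence = 0.02250/0.04600 ≈ 0.49.

0.49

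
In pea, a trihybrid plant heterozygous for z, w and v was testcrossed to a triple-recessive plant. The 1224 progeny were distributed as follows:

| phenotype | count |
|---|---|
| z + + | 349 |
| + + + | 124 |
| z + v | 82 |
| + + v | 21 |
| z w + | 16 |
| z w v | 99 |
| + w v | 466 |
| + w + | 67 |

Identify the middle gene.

The two most frequent reciprocal classes, + w v and z + +, are the parental types, so the F1 was + w v / z + +.
The two rarest classes, + + v and z w +, are the double crossovers. Comparing them with the parentals, only the w allele has switched, so w is the middle locus and the order is v – w – z.

w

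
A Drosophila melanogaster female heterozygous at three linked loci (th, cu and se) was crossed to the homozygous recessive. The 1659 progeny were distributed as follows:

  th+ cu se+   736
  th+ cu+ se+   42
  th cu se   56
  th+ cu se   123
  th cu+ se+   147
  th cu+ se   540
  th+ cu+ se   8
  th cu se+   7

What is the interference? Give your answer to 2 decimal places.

0.23

The two most frequent reciprocal classes, th+ cu se+ and th cu+ se, are the parental types, so the F1 was th+ cu se+ / th cu+ se.
The two rarest classes, th cu se+ and th+ cu+ se, are the double crossovers. Comparing them with the parentals, only the th allele has switched, so th is the middle locus and the order is cu – th – se.
cu–th: (98 + 15)/1659 = 0.0681; th–se: (270 + 15)/1659 = 0.1718.
Expected DCO frequency = 0.0681 × 0.1718 ≈ 0.01170; observed = 15/1659 ≈ 0.00904.
Coefficient of coincidence = 0.00904/0.01170 ≈ 0.77; interference = 1 − 0.77 = 0.23.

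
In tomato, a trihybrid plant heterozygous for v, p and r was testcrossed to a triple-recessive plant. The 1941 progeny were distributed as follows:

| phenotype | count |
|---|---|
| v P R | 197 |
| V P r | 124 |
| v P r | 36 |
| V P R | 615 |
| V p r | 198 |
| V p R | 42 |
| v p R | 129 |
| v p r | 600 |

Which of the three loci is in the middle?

p

The two most frequent reciprocal classes, v p r and V P R, are the parental types, so the F1 was v p r / V P R.
The two rarest classes, v P r and V p R, are the double crossovers. Comparing them with the parentals, only the p allele has switched, so p is the middle locus and the order is v – p – r.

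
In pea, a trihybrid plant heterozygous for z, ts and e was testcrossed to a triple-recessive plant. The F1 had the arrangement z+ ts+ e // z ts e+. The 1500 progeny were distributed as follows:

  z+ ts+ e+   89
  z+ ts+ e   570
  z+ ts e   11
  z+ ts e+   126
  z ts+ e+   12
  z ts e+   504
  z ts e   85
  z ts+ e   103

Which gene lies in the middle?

The two rarest classes, z+ ts e and z ts+ e+, are the double crossovers. Comparing them with the parentals, only the ts allele has switched, so ts is the middle locus and the order is z – ts – e.

ts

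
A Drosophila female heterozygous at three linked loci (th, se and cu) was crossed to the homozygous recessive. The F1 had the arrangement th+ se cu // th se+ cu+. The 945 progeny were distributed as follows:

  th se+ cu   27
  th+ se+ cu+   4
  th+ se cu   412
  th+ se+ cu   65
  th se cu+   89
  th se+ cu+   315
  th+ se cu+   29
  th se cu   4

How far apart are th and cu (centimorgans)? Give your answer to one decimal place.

6.8 centimorgans

The two rarest classes, th se cu and th+ se+ cu+, are the double crossovers. Comparing them with the parentals, only the th allele has switched, so th is the middle locus and the order is cu – th – se.
Crossovers in the cu–th interval produce the single-crossover classes th+ se cu+ and th se+ cu (29 + 27 = 56) plus the double crossovers (8).
RF(cu–th) = (56 + 8) / 945 = 64/945 = 0.0677 → 6.8 centimorgans.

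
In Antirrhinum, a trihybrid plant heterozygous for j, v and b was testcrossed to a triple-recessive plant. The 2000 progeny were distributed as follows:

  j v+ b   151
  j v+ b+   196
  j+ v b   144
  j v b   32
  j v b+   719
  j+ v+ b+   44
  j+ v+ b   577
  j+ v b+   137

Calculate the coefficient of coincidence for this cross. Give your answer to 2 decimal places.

The two most frequent reciprocal classes, j v b+ and j+ v+ b, are the parental types, so the F1 was j v b+ / j+ v+ b.
The two rarest classes, j v b and j+ v+ b+, are the double crossovers. Comparing them with the parentals, only the b allele has switched, so b is the middle locus and the order is v – b – j.
v–b: (340 + 76)/2000 = 0.2080; b–j: (288 + 76)/2000 = 0.1820.
Expected DCO frequency = 0.2080 × 0.1820 ≈ 0.03786; observed = 76/2000 ≈ 0.03800.
Coefficient of coincidence = 0.03800/0.03786 ≈ 1.00.

1.00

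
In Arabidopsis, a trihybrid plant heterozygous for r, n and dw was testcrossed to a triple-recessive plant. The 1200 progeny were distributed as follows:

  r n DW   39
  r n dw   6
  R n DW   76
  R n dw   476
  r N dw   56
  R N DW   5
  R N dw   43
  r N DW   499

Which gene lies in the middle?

r

The two most frequent reciprocal classes, R n dw and r N DW, are the parental types, so the F1 was R n dw / r N DW.
The two rarest classes, r n dw and R N DW, are the double crossovers. Comparing them with the parentals, only the r allele has switched, so r is the middle locus and the order is n – r – dw.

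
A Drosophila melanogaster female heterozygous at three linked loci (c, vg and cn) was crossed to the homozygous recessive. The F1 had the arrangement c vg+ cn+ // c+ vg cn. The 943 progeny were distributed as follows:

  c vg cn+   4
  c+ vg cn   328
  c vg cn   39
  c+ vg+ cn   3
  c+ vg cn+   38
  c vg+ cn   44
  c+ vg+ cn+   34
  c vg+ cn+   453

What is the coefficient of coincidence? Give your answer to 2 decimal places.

The two rarest classes, c vg cn+ and c+ vg+ cn, are the double crossovers. Comparing them with the parentals, only the vg allele has switched, so vg is the middle locus and the order is cn – vg – c.
cn–vg: (82 + 7)/943 = 0.0944; vg–c: (73 + 7)/943 = 0.0848.
Expected DCO frequency = 0.0944 × 0.0848 ≈ 0.00801; observed = 7/943 ≈ 0.00742.
Coefficient of coincidence = 0.00742/0.00801 ≈ 0.93.

0.93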